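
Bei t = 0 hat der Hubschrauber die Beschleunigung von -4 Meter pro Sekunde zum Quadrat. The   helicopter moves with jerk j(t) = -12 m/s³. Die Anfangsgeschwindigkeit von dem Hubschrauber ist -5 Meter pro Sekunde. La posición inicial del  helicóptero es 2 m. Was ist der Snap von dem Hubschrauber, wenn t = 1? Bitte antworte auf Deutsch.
Ausgehend von dem Ruck j(t) = -12, nehmen wir 1 Ableitung. Durch Ableiten von dem Ruck erhalten wir den Snap: s(t) = 0. Mit s(t) = 0 und Einsetzen von t = 1, finden wir s = 0.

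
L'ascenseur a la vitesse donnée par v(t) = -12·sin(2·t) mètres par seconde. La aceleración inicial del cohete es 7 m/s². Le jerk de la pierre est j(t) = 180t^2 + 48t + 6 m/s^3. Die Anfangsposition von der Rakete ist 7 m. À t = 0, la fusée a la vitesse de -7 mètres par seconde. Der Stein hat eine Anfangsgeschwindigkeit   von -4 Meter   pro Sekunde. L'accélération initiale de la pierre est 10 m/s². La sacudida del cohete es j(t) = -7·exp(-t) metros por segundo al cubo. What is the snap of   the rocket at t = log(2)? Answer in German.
Ausgehend von dem Ruck j(t) = -7·exp(-t), nehmen wir 1 Ableitung. Durch Ableiten von dem Ruck erhalten wir den Snap: s(t) = 7·exp(-t). Wir haben den Snap s(t) = 7·exp(-t). Durch Einsetzen von t = log(2): s(log(2)) = 7/2.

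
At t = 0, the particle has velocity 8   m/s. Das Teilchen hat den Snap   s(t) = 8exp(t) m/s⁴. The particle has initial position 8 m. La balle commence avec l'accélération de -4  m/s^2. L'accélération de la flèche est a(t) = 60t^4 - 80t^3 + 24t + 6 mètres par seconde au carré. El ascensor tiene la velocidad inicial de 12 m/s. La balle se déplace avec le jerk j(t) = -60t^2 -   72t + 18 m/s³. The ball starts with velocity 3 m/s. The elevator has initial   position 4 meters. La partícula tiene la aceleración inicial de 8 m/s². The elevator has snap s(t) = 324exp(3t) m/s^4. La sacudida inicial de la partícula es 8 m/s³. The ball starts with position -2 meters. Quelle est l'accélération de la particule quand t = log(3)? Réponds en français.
Nous devons trouver l'intégrale de notre équation du snap s(t) = 8·exp(t) 2 fois. L'intégrale du snap est le jerk. En utilisant j(0) = 8, nous obtenons j(t) = 8·exp(t). L'intégrale du jerk, avec a(0) = 8, donne l'accélération: a(t) = 8·exp(t). Nous avons l'accélération a(t) = 8·exp(t). En substituant t = log(3): a(log(3)) = 24.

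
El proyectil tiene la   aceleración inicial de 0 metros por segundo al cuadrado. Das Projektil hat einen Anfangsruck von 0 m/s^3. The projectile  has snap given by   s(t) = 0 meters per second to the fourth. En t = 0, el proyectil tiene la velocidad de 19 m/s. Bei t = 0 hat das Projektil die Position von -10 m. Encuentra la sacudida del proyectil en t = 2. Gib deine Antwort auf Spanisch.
Debemos encontrar la integral de nuestra ecuación del snap s(t) = 0 1 vez. La antiderivada del snap, con j(0) = 0, da la sacudida: j(t) = 0. Tenemos la sacudida j(t) = 0. Sustituyendo t = 2: j(2) = 0.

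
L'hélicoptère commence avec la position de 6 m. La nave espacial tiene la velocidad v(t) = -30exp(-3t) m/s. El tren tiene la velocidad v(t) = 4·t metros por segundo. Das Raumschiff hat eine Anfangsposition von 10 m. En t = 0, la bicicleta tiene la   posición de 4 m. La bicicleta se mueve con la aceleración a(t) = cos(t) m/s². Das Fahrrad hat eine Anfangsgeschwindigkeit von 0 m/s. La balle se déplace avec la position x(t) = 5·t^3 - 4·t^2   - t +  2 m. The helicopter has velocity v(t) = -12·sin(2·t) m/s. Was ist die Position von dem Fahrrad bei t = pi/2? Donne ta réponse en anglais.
To solve this, we need to take 2 antiderivatives of our acceleration equation a(t) = cos(t). Integrating acceleration and using the initial condition v(0) = 0, we get v(t) = sin(t). The antiderivative of velocity, with x(0) = 4, gives position: x(t) = 5 - cos(t). We have position x(t) = 5 - cos(t). Substituting t = pi/2: x(pi/2) = 5.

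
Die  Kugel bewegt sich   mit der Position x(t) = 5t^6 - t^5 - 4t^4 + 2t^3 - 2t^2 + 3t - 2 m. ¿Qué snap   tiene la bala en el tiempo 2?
Debemos derivar nuestra ecuación de la posición x(t) = 5·t^6 - t^5 - 4·t^4 + 2·t^3 - 2·t^2 + 3·t - 2 4 veces. La derivada de la posición da la velocidad: v(t) = 30·t^5 - 5·t^4 - 16·t^3 + 6·t^2 - 4·t + 3. Tomando d/dt de v(t), encontramos a(t) = 150·t^4 - 20·t^3 - 48·t^2 + 12·t - 4. La derivada de la aceleración da la sacudida: j(t) = 600·t^3 - 60·t^2 - 96·t + 12. Tomando d/dt de j(t), encontramos s(t) = 1800·t^2 - 120·t - 96. Tenemos el snap s(t) = 1800·t^2 - 120·t - 96. Sustituyendo t = 2: s(2) = 6864.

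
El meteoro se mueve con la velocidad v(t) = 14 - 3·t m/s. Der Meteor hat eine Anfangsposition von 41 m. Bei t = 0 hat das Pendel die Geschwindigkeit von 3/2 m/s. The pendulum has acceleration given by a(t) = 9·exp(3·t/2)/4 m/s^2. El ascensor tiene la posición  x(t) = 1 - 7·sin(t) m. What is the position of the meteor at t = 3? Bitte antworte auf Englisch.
To find the answer, we compute 1 antiderivative of v(t) = 14 - 3·t. The integral of velocity is position. Using x(0) = 41, we get x(t) = -3·t^2/2 + 14·t + 41. We have position x(t) = -3·t^2/2 + 14·t + 41. Substituting t = 3: x(3) = 139/2.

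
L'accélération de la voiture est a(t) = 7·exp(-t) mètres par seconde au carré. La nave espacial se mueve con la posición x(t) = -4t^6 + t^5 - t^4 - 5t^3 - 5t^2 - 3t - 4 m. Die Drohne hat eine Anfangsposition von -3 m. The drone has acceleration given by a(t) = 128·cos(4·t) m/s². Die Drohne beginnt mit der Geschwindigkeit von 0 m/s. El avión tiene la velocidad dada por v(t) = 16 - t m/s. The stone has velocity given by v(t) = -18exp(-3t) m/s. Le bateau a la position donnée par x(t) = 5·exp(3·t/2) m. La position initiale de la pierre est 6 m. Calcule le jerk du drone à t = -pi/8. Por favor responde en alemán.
Um dies zu lösen, müssen wir 1 Ableitung unserer Gleichung für die Beschleunigung a(t) = 128·cos(4·t) nehmen. Durch Ableiten von der Beschleunigung erhalten wir den Ruck: j(t) = -512·sin(4·t). Wir haben den Ruck j(t) = -512·sin(4·t). Durch Einsetzen von t = -pi/8: j(-pi/8) = 512.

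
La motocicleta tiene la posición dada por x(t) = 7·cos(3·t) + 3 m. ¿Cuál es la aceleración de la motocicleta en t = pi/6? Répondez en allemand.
Um dies zu lösen, müssen wir 2 Ableitungen unserer Gleichung für die Position x(t) = 7·cos(3·t) + 3 nehmen. Die Ableitung von der Position ergibt die Geschwindigkeit: v(t) = -21·sin(3·t). Die Ableitung von der Geschwindigkeit ergibt die Beschleunigung: a(t) = -63·cos(3·t). Wir haben die Beschleunigung a(t) = -63·cos(3·t). Durch Einsetzen von t = pi/6: a(pi/6) = 0.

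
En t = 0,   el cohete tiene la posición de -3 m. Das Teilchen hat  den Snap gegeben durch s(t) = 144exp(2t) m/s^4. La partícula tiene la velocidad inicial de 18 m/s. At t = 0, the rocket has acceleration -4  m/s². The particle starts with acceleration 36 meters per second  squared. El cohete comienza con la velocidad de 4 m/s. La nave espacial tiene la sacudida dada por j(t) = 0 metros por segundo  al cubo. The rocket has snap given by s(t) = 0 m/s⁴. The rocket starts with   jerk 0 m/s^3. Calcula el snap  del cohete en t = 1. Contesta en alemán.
Wir haben den Snap s(t) = 0. Durch Einsetzen von t = 1: s(1) = 0.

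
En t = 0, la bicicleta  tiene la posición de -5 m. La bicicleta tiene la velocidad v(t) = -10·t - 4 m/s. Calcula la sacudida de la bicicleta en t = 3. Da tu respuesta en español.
Partiendo de la velocidad v(t) = -10·t - 4, tomamos 2 derivadas. La derivada de la velocidad da la aceleración: a(t) = -10. La derivada de la aceleración da la sacudida: j(t) = 0. De la ecuación de la sacudida j(t) = 0, sustituimos t = 3 para obtener j = 0.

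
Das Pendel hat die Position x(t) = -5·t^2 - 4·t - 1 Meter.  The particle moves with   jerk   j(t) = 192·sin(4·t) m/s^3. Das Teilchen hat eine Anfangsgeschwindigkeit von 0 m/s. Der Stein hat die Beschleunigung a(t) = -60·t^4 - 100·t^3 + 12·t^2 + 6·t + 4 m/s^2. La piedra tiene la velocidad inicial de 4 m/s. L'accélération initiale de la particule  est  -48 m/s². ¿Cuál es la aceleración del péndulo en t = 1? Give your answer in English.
Starting from position x(t) = -5·t^2 - 4·t - 1, we take 2 derivatives. The derivative of position gives velocity: v(t) = -10·t - 4. The derivative of velocity gives acceleration: a(t) = -10. We have acceleration a(t) = -10. Substituting t = 1: a(1) = -10.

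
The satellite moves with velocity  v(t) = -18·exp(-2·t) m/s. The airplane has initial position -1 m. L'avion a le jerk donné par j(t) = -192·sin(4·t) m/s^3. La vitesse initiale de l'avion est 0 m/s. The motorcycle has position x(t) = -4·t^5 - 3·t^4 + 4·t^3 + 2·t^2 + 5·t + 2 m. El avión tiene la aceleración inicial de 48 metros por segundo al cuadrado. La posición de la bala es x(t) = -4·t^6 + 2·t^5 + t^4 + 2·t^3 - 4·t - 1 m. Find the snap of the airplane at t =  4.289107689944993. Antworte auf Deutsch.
Wir müssen unsere Gleichung für den Ruck j(t) = -192·sin(4·t) 1-mal ableiten. Mit d/dt von j(t) finden wir s(t) = -768·cos(4·t). Aus der Gleichung für den Snap s(t) = -768·cos(4·t), setzen wir t = 4.289107689944993 ein und erhalten s = 93.7144074507664.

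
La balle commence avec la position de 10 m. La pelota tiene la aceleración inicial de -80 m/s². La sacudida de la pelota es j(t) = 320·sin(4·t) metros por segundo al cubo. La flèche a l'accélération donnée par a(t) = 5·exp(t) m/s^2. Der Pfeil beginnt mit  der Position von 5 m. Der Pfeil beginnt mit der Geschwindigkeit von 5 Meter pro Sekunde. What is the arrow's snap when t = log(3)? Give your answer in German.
Wir müssen unsere Gleichung für die Beschleunigung a(t) = 5·exp(t) 2-mal ableiten. Durch Ableiten von der Beschleunigung erhalten wir den Ruck: j(t) = 5·exp(t). Durch Ableiten von dem Ruck erhalten wir den Snap: s(t) = 5·exp(t). Wir haben den Snap s(t) = 5·exp(t). Durch Einsetzen von t = log(3): s(log(3)) = 15.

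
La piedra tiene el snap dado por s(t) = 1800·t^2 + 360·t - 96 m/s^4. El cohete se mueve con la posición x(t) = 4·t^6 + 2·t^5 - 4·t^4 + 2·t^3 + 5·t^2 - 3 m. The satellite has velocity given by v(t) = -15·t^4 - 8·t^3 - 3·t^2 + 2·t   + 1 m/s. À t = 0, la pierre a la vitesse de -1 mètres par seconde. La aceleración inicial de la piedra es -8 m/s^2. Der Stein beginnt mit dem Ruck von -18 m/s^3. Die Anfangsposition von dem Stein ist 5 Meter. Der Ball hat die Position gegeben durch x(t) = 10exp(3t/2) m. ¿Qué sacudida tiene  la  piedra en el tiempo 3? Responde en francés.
Pour résoudre ceci, nous devons prendre 1 intégrale de notre équation du snap s(t) = 1800·t^2 + 360·t - 96. En intégrant le snap et en utilisant la condition initiale j(0) = -18, nous obtenons j(t) = 600·t^3 + 180·t^2 - 96·t - 18. En utilisant j(t) = 600·t^3 + 180·t^2 - 96·t - 18 et en substituant t = 3, nous trouvons j = 17514.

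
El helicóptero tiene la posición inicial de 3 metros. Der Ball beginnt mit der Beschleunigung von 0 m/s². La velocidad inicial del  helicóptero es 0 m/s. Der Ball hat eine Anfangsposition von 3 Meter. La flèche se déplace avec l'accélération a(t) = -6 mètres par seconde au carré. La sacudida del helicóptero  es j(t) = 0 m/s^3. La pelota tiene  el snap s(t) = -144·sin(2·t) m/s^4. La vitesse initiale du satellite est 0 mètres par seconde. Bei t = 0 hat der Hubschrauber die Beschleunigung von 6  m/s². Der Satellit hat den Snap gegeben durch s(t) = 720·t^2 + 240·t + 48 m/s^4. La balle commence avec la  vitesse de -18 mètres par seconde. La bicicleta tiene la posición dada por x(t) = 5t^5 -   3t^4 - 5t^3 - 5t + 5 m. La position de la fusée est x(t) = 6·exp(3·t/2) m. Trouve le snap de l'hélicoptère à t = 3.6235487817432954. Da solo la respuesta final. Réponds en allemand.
Die Antwort ist 0.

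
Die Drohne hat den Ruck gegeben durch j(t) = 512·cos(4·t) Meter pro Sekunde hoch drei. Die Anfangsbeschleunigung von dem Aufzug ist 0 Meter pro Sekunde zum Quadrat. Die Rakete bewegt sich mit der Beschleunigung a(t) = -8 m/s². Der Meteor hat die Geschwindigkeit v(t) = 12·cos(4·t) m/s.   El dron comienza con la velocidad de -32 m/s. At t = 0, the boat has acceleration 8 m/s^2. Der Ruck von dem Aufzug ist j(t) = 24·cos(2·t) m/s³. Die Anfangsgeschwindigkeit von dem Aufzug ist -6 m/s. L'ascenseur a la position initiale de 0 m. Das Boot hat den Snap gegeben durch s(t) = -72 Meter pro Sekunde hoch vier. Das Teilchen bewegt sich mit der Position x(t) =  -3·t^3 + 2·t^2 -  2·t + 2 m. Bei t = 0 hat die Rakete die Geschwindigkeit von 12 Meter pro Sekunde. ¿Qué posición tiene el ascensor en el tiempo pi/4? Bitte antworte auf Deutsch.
Wir müssen unsere Gleichung für den Ruck j(t) = 24·cos(2·t) 3-mal integrieren. Mit ∫j(t)dt und Anwendung von a(0) = 0, finden wir a(t) = 12·sin(2·t). Die Stammfunktion von der Beschleunigung, mit v(0) = -6, ergibt die Geschwindigkeit: v(t) = -6·cos(2·t). Mit ∫v(t)dt und Anwendung von x(0) = 0, finden wir x(t) = -3·sin(2·t). Wir haben die Position x(t) = -3·sin(2·t). Durch Einsetzen von t = pi/4: x(pi/4) = -3.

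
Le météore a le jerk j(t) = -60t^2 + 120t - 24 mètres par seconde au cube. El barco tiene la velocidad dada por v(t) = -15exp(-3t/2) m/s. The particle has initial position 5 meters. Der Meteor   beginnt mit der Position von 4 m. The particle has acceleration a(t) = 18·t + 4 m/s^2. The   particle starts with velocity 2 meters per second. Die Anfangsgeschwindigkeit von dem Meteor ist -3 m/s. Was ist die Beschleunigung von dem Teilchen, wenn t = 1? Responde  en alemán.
Mit a(t) = 18·t + 4 und Einsetzen von t = 1, finden wir a = 22.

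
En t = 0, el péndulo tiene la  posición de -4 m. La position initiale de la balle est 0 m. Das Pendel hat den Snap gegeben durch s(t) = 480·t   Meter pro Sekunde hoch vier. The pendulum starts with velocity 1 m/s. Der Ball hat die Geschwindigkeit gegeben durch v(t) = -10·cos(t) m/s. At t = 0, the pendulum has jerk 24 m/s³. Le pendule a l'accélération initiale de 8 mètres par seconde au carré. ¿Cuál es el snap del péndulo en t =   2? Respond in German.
Aus der Gleichung für den Snap s(t) = 480·t, setzen wir t = 2 ein und erhalten s = 960.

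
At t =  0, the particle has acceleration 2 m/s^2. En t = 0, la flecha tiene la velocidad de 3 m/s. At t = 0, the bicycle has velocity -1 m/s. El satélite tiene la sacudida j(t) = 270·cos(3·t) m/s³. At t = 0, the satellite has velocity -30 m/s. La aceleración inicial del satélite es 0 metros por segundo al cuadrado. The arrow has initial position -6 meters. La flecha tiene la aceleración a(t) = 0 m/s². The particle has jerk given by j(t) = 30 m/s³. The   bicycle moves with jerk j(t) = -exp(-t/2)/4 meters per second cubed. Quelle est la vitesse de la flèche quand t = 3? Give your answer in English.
To solve this, we need to take 1 antiderivative of our acceleration equation a(t) = 0. The antiderivative of acceleration, with v(0) = 3, gives velocity: v(t) = 3. Using v(t) = 3 and substituting t = 3, we find v = 3.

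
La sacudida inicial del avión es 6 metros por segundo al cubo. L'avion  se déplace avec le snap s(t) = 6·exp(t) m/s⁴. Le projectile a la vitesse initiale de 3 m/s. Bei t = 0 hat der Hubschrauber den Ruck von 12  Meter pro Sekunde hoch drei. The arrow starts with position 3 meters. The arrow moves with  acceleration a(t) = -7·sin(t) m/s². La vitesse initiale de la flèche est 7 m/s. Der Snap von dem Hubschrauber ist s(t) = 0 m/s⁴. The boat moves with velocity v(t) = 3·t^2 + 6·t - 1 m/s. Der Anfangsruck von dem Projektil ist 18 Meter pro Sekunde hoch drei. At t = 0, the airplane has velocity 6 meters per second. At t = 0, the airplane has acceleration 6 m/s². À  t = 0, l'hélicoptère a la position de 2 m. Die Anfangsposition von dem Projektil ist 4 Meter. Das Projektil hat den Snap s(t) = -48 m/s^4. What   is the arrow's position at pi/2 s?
We must find the antiderivative of our acceleration equation a(t) = -7·sin(t) 2 times. The antiderivative of acceleration, with v(0) = 7, gives velocity: v(t) = 7·cos(t). Taking ∫v(t)dt and applying x(0) = 3, we find x(t) = 7·sin(t) + 3. Using x(t) = 7·sin(t) + 3 and substituting t = pi/2, we find x = 10.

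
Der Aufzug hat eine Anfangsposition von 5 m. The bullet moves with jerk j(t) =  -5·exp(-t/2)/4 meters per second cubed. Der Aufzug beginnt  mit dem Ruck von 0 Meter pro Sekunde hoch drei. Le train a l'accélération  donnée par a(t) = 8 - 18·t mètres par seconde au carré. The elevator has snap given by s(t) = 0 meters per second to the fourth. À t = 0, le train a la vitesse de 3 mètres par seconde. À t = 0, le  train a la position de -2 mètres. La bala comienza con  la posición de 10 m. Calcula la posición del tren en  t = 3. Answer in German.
Um dies zu lösen, müssen wir 2 Stammfunktionen unserer Gleichung für die Beschleunigung a(t) = 8 - 18·t finden. Die Stammfunktion von der Beschleunigung ist die Geschwindigkeit. Mit v(0) = 3 erhalten wir v(t) = -9·t^2 + 8·t + 3. Die Stammfunktion von der Geschwindigkeit, mit x(0) = -2, ergibt die Position: x(t) = -3·t^3 + 4·t^2 + 3·t - 2. Mit x(t) = -3·t^3 + 4·t^2 + 3·t - 2 und Einsetzen von t = 3, finden wir x = -38.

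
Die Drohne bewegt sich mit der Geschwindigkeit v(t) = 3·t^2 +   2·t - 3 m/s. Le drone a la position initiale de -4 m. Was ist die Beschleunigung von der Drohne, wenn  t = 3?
Ausgehend von der Geschwindigkeit v(t) = 3·t^2 + 2·t - 3, nehmen wir 1 Ableitung. Durch Ableiten von der Geschwindigkeit erhalten wir die Beschleunigung: a(t) = 6·t + 2. Wir haben die Beschleunigung a(t) = 6·t + 2. Durch Einsetzen von t = 3: a(3) = 20.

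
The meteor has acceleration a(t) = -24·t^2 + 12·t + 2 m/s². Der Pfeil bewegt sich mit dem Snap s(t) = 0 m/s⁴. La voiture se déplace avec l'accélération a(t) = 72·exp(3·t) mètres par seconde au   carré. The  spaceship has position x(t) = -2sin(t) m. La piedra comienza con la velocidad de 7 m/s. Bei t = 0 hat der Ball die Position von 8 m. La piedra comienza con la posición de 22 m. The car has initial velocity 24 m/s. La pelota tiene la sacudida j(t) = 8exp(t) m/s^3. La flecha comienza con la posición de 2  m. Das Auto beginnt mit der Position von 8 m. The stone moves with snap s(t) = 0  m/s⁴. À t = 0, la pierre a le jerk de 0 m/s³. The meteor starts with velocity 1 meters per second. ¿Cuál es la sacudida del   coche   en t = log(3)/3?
Partiendo de la aceleración a(t) = 72·exp(3·t), tomamos 1 derivada. Tomando d/dt de a(t), encontramos j(t) = 216·exp(3·t). Tenemos la sacudida j(t) = 216·exp(3·t). Sustituyendo t = log(3)/3: j(log(3)/3) = 648.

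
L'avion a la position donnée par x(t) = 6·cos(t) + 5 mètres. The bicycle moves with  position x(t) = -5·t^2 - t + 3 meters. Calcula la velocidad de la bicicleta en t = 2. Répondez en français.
Nous devons dériver notre équation de la position x(t) = -5·t^2 - t + 3 1 fois. En dérivant la position, nous obtenons la vitesse: v(t) = -10·t - 1. De l'équation de la vitesse v(t) = -10·t - 1, nous substituons t = 2 pour obtenir v = -21.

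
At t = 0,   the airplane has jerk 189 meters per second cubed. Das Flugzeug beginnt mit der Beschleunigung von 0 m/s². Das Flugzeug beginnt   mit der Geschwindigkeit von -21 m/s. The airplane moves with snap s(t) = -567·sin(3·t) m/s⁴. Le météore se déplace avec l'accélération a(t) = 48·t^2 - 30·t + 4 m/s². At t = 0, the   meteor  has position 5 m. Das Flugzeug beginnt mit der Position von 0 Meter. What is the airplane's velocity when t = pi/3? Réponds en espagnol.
Debemos encontrar la integral de nuestra ecuación del snap s(t) = -567·sin(3·t) 3 veces. Tomando ∫s(t)dt y aplicando j(0) = 189, encontramos j(t) = 189·cos(3·t). Tomando ∫j(t)dt y aplicando a(0) = 0, encontramos a(t) = 63·sin(3·t). Tomando ∫a(t)dt y aplicando v(0) = -21, encontramos v(t) = -21·cos(3·t). Usando v(t) = -21·cos(3·t) y sustituyendo t = pi/3, encontramos v = 21.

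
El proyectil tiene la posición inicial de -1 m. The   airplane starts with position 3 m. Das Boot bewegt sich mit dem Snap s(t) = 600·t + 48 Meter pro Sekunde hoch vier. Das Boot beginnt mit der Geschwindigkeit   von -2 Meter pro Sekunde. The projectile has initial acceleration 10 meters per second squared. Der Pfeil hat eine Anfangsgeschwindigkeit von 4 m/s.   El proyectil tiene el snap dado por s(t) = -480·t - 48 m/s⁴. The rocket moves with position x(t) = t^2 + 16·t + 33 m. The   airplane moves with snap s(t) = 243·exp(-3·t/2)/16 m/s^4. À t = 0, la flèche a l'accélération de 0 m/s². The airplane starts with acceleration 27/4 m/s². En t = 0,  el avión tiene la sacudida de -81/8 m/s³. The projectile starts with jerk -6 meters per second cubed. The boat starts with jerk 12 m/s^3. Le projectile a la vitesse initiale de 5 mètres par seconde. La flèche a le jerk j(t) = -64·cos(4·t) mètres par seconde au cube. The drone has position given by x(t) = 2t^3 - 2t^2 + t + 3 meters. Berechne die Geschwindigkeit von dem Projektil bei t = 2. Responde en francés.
Nous devons trouver la primitive de notre équation du snap s(t) = -480·t - 48 3 fois. En prenant ∫s(t)dt et en appliquant j(0) = -6, nous trouvons j(t) = -240·t^2 - 48·t - 6. En prenant ∫j(t)dt et en appliquant a(0) = 10, nous trouvons a(t) = -80·t^3 - 24·t^2 - 6·t + 10. L'intégrale de l'accélération, avec v(0) = 5, donne la vitesse: v(t) = -20·t^4 - 8·t^3 - 3·t^2 + 10·t + 5. Nous avons la vitesse v(t) = -20·t^4 - 8·t^3 - 3·t^2 + 10·t + 5. En substituant t = 2: v(2) = -371.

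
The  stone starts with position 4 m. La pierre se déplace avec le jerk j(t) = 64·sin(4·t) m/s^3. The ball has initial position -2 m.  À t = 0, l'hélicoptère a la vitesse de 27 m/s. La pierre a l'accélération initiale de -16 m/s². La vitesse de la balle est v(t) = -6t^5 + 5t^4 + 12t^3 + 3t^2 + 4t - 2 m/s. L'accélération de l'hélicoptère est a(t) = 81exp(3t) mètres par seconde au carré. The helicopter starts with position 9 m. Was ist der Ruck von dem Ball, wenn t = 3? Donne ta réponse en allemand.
Wir müssen unsere Gleichung für die Geschwindigkeit v(t) = -6·t^5 + 5·t^4 + 12·t^3 + 3·t^2 + 4·t - 2 2-mal ableiten. Die Ableitung von der Geschwindigkeit ergibt die Beschleunigung: a(t) = -30·t^4 + 20·t^3 + 36·t^2 + 6·t + 4. Durch Ableiten von der Beschleunigung erhalten wir den Ruck: j(t) = -120·t^3 + 60·t^2 + 72·t + 6. Wir haben den Ruck j(t) = -120·t^3 + 60·t^2 + 72·t + 6. Durch Einsetzen von t = 3: j(3) = -2478.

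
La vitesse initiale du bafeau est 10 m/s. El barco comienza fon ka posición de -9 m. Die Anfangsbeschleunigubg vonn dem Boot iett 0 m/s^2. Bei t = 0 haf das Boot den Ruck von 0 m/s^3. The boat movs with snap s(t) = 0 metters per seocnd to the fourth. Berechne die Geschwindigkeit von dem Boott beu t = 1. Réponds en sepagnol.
Necesitamos integrar nuestra ecuación del snap s(t) = 0 3 veces. Integrando el snap y usando la condición inicial j(0) = 0, obtenemos j(t) = 0. Integrando la sacudida y usando la condición inicial a(0) = 0, obtenemos a(t) = 0. Tomando ∫a(t)dt y aplicando v(0) = 10, encontramos v(t) = 10. Tenemos la velocidad v(t) = 10. Sustituyendo t = 1: v(1) = 10.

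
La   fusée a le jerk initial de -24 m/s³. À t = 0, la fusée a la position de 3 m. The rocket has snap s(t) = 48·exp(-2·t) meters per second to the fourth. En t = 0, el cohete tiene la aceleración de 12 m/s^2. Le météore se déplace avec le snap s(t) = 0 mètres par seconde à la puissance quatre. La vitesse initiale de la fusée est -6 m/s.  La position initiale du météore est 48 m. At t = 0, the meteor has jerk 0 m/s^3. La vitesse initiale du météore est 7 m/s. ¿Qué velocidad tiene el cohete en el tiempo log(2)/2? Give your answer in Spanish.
Para resolver esto, necesitamos tomar 3 integrales de nuestra ecuación del snap s(t) = 48·exp(-2·t). La integral del snap, con j(0) = -24, da la sacudida: j(t) = -24·exp(-2·t). Tomando ∫j(t)dt y aplicando a(0) = 12, encontramos a(t) = 12·exp(-2·t). La antiderivada de la aceleración es la velocidad. Usando v(0) = -6, obtenemos v(t) = -6·exp(-2·t). Tenemos la velocidad v(t) = -6·exp(-2·t). Sustituyendo t = log(2)/2: v(log(2)/2) = -3.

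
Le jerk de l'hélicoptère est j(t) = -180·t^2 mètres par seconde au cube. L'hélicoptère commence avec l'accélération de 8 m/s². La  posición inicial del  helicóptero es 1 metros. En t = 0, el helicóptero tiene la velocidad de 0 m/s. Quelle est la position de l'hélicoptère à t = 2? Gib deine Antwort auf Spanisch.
Para resolver esto, necesitamos tomar 3 integrales de nuestra ecuación de la sacudida j(t) = -180·t^2. La integral de la sacudida, con a(0) = 8, da la aceleración: a(t) = 8 - 60·t^3. La integral de la aceleración, con v(0) = 0, da la velocidad: v(t) = t·(8 - 15·t^3). Integrando la velocidad y usando la condición inicial x(0) = 1, obtenemos x(t) = -3·t^5 + 4·t^2 + 1. Usando x(t) = -3·t^5 + 4·t^2 + 1 y sustituyendo t = 2, encontramos x = -79.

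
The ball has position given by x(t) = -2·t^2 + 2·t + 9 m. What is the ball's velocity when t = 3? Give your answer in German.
Um dies zu lösen, müssen wir 1 Ableitung unserer Gleichung für die Position x(t) = -2·t^2 + 2·t + 9 nehmen. Mit d/dt von x(t) finden wir v(t) = 2 - 4·t. Mit v(t) = 2 - 4·t und Einsetzen von t = 3, finden wir v = -10.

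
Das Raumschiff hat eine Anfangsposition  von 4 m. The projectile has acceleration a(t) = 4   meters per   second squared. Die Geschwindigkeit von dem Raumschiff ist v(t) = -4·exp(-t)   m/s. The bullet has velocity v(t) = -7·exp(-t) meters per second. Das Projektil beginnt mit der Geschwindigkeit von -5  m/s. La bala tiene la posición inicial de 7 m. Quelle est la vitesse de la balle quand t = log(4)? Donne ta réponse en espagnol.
Usando v(t) = -7·exp(-t) y sustituyendo t = log(4), encontramos v = -7/4.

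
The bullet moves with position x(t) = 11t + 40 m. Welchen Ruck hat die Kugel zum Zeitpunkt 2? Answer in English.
To solve this, we need to take 3 derivatives of our position equation x(t) = 11·t + 40. Taking d/dt of x(t), we find v(t) = 11. Taking d/dt of v(t), we find a(t) = 0. Taking d/dt of a(t), we find j(t) = 0. We have jerk j(t) = 0. Substituting t = 2: j(2) = 0.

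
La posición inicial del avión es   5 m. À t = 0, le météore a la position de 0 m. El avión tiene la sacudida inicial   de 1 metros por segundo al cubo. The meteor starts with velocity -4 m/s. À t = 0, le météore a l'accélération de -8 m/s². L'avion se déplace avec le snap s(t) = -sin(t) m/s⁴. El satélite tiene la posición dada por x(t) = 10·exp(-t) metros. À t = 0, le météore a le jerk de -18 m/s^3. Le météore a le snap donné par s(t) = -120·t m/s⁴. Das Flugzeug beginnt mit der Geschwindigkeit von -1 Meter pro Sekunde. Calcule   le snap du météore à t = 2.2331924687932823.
En utilisant s(t) = -120·t et en substituant t = 2.2331924687932823, nous trouvons s = -267.983096255194.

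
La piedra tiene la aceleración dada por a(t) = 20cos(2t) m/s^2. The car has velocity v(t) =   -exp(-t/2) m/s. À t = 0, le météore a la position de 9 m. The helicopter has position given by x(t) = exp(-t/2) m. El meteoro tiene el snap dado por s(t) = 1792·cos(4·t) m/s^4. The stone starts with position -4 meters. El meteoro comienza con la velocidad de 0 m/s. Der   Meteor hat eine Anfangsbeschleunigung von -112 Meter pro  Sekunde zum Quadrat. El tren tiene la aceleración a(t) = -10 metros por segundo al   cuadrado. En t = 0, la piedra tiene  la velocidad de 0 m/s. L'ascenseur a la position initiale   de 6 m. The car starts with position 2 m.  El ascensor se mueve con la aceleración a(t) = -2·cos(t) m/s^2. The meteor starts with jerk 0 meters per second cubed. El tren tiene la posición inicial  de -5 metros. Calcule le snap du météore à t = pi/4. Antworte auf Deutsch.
Mit s(t) = 1792·cos(4·t) und Einsetzen von t = pi/4, finden wir s = -1792.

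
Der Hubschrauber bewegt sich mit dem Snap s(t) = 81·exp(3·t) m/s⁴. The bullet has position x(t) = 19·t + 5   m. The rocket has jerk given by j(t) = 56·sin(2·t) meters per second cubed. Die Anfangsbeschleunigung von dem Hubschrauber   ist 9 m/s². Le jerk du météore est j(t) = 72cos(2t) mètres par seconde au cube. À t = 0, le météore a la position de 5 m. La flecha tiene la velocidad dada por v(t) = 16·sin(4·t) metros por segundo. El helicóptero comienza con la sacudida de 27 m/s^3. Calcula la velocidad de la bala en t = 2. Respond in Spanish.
Debemos derivar nuestra ecuación de la posición x(t) = 19·t + 5 1 vez. Derivando la posición, obtenemos la velocidad: v(t) = 19. Tenemos la velocidad v(t) = 19. Sustituyendo t = 2: v(2) = 19.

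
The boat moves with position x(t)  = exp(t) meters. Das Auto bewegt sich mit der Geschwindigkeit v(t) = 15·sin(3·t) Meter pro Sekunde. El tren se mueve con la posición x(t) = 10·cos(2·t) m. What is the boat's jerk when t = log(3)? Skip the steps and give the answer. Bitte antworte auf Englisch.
The answer is 3.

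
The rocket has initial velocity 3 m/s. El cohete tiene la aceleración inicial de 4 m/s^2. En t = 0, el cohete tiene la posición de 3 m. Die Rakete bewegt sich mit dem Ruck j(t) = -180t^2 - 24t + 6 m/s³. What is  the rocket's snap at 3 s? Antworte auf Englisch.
To solve this, we need to take 1 derivative of our jerk equation j(t) = -180·t^2 - 24·t + 6. Taking d/dt of j(t), we find s(t) = -360·t - 24. Using s(t) = -360·t - 24 and substituting t = 3, we find s = -1104.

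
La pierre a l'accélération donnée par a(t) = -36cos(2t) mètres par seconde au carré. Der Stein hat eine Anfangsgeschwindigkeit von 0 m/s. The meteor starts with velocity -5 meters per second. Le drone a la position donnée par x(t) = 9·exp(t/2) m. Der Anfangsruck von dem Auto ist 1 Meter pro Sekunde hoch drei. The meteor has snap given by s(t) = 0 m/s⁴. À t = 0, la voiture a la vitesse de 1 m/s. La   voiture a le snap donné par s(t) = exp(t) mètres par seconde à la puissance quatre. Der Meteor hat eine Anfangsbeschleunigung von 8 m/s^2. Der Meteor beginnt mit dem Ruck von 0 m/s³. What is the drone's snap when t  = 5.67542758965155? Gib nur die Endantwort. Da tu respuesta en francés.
Le snap à t = 5.67542758965155 est s = 9.60563254563227.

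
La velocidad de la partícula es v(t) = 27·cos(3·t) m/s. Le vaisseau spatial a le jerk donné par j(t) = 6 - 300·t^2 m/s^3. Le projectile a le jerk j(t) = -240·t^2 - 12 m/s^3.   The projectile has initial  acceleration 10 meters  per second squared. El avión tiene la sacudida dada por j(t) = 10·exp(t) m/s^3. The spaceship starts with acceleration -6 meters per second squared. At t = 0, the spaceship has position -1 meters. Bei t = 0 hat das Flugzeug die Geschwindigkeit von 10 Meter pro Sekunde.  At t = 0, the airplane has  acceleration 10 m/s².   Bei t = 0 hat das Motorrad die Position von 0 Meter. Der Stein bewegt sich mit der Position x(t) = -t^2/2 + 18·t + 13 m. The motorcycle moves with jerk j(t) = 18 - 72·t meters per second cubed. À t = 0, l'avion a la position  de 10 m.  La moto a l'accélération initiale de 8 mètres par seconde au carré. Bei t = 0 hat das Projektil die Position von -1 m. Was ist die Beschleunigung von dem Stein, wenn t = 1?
Um dies zu lösen, müssen wir 2 Ableitungen unserer Gleichung für die Position x(t) = -t^2/2 + 18·t + 13 nehmen. Mit d/dt von x(t) finden wir v(t) = 18 - t. Die Ableitung von der Geschwindigkeit ergibt die Beschleunigung: a(t) = -1. Aus der Gleichung für die Beschleunigung a(t) = -1, setzen wir t = 1 ein und erhalten a = -1.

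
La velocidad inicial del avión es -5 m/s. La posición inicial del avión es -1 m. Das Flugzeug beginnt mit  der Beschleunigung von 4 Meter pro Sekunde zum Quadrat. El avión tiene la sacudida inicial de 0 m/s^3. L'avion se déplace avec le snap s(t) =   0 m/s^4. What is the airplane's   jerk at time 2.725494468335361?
To solve this, we need to take 1 antiderivative of our snap equation s(t) = 0. The antiderivative of snap is jerk. Using j(0) = 0, we get j(t) = 0. We have jerk j(t) = 0. Substituting t = 2.725494468335361: j(2.725494468335361) = 0.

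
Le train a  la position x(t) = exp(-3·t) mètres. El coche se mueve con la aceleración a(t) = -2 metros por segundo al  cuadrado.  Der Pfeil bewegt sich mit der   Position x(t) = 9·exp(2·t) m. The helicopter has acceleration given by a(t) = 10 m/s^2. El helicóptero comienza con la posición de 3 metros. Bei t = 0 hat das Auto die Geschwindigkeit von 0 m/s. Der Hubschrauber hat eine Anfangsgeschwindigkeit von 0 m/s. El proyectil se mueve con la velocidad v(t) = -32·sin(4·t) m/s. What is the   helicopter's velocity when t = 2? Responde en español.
Para resolver esto, necesitamos tomar 1 antiderivada de nuestra ecuación de la aceleración a(t) = 10. Integrando la aceleración y usando la condición inicial v(0) = 0, obtenemos v(t) = 10·t. Usando v(t) = 10·t y sustituyendo t = 2, encontramos v = 20.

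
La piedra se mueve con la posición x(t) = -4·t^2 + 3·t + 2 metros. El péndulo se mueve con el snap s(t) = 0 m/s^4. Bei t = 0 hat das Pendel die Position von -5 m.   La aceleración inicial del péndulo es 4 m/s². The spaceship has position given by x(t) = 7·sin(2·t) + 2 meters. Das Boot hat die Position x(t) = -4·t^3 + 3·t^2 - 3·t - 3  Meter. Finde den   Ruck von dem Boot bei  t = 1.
Wir müssen unsere Gleichung für die Position x(t) = -4·t^3 + 3·t^2 - 3·t - 3 3-mal ableiten. Mit d/dt von x(t) finden wir v(t) = -12·t^2 + 6·t - 3. Die Ableitung von der Geschwindigkeit ergibt die Beschleunigung: a(t) = 6 - 24·t. Durch Ableiten von der Beschleunigung erhalten wir den Ruck: j(t) = -24. Mit j(t) = -24 und Einsetzen von t = 1, finden wir j = -24.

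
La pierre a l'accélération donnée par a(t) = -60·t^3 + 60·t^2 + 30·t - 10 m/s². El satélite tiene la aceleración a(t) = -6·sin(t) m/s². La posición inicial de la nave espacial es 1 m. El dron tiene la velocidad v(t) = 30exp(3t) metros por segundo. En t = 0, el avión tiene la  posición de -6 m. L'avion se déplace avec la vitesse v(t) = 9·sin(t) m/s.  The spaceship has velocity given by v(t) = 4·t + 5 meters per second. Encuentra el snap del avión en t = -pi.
Para resolver esto, necesitamos tomar 3 derivadas de nuestra ecuación de la velocidad v(t) = 9·sin(t). Tomando d/dt de v(t), encontramos a(t) = 9·cos(t). Derivando la aceleración, obtenemos la sacudida: j(t) = -9·sin(t). Tomando d/dt de j(t), encontramos s(t) = -9·cos(t). Usando s(t) = -9·cos(t) y sustituyendo t = -pi, encontramos s = 9.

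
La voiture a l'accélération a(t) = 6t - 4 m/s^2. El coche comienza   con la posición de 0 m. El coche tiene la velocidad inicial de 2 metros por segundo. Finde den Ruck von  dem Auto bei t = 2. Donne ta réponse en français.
En partant de l'accélération a(t) = 6·t - 4, nous prenons 1 dérivée. En prenant d/dt de a(t), nous trouvons j(t) = 6. De l'équation du jerk j(t) = 6, nous substituons t = 2 pour obtenir j = 6.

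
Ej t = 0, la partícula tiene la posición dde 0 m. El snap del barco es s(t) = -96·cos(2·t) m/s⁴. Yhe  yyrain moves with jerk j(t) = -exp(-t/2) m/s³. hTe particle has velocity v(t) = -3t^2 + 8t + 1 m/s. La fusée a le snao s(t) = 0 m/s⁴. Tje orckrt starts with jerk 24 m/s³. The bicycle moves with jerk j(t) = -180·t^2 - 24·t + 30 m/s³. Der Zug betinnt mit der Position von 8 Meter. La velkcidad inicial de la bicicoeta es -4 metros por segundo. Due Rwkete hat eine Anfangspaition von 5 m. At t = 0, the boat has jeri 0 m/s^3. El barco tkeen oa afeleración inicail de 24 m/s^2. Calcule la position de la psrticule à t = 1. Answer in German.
Ausgehend von der Geschwindigkeit v(t) = -3·t^2 + 8·t + 1, nehmen wir 1 Integral. Das Integral von der Geschwindigkeit, mit x(0) = 0, ergibt die Position: x(t) = -t^3 + 4·t^2 + t. Aus der Gleichung für die Position x(t) = -t^3 + 4·t^2 + t, setzen wir t = 1 ein und erhalten x = 4.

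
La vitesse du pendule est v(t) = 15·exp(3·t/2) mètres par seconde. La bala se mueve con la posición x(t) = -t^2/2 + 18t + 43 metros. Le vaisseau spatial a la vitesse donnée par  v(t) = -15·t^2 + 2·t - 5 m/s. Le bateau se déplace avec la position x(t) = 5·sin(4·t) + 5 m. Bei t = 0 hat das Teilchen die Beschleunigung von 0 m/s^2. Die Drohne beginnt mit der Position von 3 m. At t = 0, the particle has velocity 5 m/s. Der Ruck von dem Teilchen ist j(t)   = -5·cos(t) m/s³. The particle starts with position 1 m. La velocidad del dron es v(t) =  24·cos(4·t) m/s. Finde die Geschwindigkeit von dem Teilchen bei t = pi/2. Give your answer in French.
Nous devons trouver l'intégrale de notre équation du jerk j(t) = -5·cos(t) 2 fois. En intégrant le jerk et en utilisant la condition initiale a(0) = 0, nous obtenons a(t) = -5·sin(t). L'intégrale de l'accélération, avec v(0) = 5, donne la vitesse: v(t) = 5·cos(t). Nous avons la vitesse v(t) = 5·cos(t). En substituant t = pi/2: v(pi/2) = 0.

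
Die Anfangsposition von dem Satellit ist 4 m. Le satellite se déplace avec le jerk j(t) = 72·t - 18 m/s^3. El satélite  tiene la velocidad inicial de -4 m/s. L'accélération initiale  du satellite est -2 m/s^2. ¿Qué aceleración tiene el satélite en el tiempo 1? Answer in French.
Nous devons trouver l'intégrale de notre équation du jerk j(t) = 72·t - 18 1 fois. La primitive du jerk, avec a(0) = -2, donne l'accélération: a(t) = 36·t^2 - 18·t - 2. De l'équation de l'accélération a(t) = 36·t^2 - 18·t - 2, nous substituons t = 1 pour obtenir a = 16.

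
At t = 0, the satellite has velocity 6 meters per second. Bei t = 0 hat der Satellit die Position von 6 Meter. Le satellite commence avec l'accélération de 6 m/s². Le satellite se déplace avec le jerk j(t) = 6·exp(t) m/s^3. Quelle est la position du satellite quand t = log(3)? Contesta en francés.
Pour résoudre ceci, nous devons prendre 3 primitives de notre équation du jerk j(t) = 6·exp(t). En intégrant le jerk et en utilisant la condition initiale a(0) = 6, nous obtenons a(t) = 6·exp(t). La primitive de l'accélération est la vitesse. En utilisant v(0) = 6, nous obtenons v(t) = 6·exp(t). La primitive de la vitesse, avec x(0) = 6, donne la position: x(t) = 6·exp(t). Nous avons la position x(t) = 6·exp(t). En substituant t = log(3): x(log(3)) = 18.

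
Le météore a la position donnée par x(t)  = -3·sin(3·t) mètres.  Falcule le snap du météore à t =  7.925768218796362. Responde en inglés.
We must differentiate our position equation x(t) = -3·sin(3·t) 4 times. Differentiating position, we get velocity: v(t) = -9·cos(3·t). Differentiating velocity, we get acceleration: a(t) = 27·sin(3·t). The derivative of acceleration gives jerk: j(t) = 81·cos(3·t). Differentiating jerk, we get snap: s(t) = -243·sin(3·t). Using s(t) = -243·sin(3·t) and substituting t = 7.925768218796362, we find s = 237.386597526101.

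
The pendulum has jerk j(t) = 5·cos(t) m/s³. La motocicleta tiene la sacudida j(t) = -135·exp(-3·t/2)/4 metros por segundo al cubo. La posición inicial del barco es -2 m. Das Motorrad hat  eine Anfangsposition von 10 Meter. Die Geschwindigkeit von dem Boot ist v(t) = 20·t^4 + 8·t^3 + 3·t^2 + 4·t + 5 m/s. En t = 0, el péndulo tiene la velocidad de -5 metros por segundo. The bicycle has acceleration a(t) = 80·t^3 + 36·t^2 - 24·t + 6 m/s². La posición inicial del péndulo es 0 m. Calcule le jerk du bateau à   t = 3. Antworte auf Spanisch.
Partiendo de la velocidad v(t) = 20·t^4 + 8·t^3 + 3·t^2 + 4·t + 5, tomamos 2 derivadas. Derivando la velocidad, obtenemos la aceleración: a(t) = 80·t^3 + 24·t^2 + 6·t + 4. Derivando la aceleración, obtenemos la sacudida: j(t) = 240·t^2 + 48·t + 6. De la ecuación de la sacudida j(t) = 240·t^2 + 48·t + 6, sustituimos t = 3 para obtener j = 2310.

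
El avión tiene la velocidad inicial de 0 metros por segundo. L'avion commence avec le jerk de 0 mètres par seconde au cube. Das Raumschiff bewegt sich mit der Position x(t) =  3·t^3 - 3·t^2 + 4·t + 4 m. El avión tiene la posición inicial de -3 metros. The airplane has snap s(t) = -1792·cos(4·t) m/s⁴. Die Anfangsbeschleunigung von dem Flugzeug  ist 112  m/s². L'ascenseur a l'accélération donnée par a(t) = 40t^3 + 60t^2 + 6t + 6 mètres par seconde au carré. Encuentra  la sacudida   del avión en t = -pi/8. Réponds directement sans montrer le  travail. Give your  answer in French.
À t = -pi/8, j = 448.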